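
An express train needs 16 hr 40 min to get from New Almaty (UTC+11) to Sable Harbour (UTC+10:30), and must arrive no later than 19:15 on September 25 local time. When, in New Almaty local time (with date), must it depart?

03:05 on September 25

Target arrival in UTC: 19:15 − 10:30 = 08:45 on Sep 25.
Subtract 16 hours and 40 minutes → departure 16:05 UTC on Sep 24.
New Almaty is UTC+11:00: 16:05 + 11:00 = 03:05 on Sep 25.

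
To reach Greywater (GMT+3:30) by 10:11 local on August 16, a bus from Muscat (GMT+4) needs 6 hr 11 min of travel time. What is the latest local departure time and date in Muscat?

Target arrival in UTC: 10:11 − 3:30 = 06:41 on Aug 16.
Subtract 6 hours 11 minutes → departure 00:30 UTC on Aug 16.
Muscat is UTC+4:00: 00:30 + 4:00 = 04:30 on Aug 16.

04:30 on August 16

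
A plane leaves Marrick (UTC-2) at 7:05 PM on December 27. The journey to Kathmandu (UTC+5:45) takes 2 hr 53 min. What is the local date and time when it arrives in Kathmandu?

5:43 AM on December 28

Convert departure to UTC: 7:05 PM + 2:00 = 9:05 PM UTC on Dec 27.
Add 2 hours and 53 minutes travel time → 11:58 PM UTC.
Kathmandu is UTC+5:45, so local arrival = 11:58 PM + 5:45 = 5:43 AM on Dec 28.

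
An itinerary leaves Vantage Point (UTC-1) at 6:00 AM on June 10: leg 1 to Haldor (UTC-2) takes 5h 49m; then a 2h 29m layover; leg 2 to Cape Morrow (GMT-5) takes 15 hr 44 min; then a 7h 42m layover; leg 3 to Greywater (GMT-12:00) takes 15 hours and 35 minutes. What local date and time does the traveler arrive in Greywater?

Convert departure to UTC: 6:00 AM + 1:00 = 7:00 AM UTC on Jun 10.
Add 5 hours and 49 minutes leg 1 → 12:49 PM UTC.
Add 2 hours 29 minutes layover in Haldor → 3:18 PM UTC.
Add 15 hours 44 minutes leg 2 → 7:02 AM UTC (Jun 11).
Add 7 hours 42 minutes layover in Cape Morrow → 2:44 PM UTC.
Add 15 hours 35 minutes leg 3 → 6:19 AM UTC (Jun 12).
Greywater is UTC−12:00, so local arrival = 6:19 AM − 12:00 = 6:19 PM on Jun 11.

6:19 PM on June 11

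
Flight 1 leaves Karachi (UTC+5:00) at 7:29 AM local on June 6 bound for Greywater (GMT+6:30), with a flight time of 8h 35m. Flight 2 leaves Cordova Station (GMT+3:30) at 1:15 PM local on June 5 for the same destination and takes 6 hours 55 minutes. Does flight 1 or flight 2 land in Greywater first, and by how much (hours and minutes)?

the second, by 18 hours 24 minutes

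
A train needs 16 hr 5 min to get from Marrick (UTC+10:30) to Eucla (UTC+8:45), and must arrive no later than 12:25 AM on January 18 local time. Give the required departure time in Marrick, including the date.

Target arrival in UTC: 12:25 AM − 8:45 = 3:40 PM on Jan 17.
Subtract 16 hours 5 minutes → departure 11:35 PM UTC on Jan 16.
Marrick is UTC+10:30: 11:35 PM + 10:30 = 10:05 AM on Jan 17.

10:05 AM on January 17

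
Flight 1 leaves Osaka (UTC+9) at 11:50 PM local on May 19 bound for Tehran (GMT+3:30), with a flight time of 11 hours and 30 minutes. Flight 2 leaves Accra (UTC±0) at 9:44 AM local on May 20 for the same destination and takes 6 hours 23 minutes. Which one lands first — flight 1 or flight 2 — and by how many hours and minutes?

the first, by 13 hours 47 minutes

Flight 1 in UTC: 11:50 PM − 9:00 = 2:50 PM on May 19.
+11 hours 30 minutes → arrive 2:20 AM UTC on May 20.
Flight 2 departs at 9:44 AM UTC (May 20).
+6 hours 23 minutes → arrive 4:07 PM UTC on May 20.
Flight 1 lands earlier by 13 hours 47 minutes.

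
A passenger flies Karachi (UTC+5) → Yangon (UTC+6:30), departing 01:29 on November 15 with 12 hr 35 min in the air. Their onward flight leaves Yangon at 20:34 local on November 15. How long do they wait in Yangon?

5 hours

Convert departure to UTC: 01:29 − 5:00 = 20:29 UTC on Nov 14.
Add 12 hours 35 minutes flight time → 09:04 UTC (Nov 15).
Yangon is UTC+6:30, so local arrival = 09:04 + 6:30 = 15:34 on Nov 15.
Layover = 20:34 − 15:34 = 5 hours.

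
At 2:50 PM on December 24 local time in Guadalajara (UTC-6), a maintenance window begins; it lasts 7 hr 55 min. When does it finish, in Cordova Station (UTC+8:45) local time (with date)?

Convert start to UTC: 2:50 PM + 6:00 = 8:50 PM UTC on Dec 24.
Add 7 hours and 55 minutes duration → 4:45 AM UTC (Dec 25).
Cordova Station is UTC+8:45, so local end time = 4:45 AM + 8:45 = 1:30 PM on Dec 25.

1:30 PM on December 25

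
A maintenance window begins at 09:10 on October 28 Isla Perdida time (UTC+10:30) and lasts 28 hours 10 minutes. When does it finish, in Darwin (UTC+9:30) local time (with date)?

Convert start to UTC: 09:10 − 10:30 = 22:40 UTC on Oct 27.
Add 28 hours and 10 minutes duration → 02:50 UTC (Oct 29).
Darwin is UTC+9:30, so local end time = 02:50 + 9:30 = 12:20 on Oct 29.

12:20 on October 29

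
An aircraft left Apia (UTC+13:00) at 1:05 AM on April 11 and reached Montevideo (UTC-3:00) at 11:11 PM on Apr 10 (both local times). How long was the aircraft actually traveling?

Departure in UTC: 1:05 AM − 13:00 = 12:05 PM on Apr 10.
Arrival in UTC: 11:11 PM + 3:00 = 2:11 AM on Apr 11.
Elapsed = 2:11 AM − 12:05 PM (+1 day) = 14 hours 6 minutes.

14 hours 6 minutes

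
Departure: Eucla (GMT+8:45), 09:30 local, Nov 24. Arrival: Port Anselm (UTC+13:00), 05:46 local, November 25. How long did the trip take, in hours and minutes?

16 hours 1 minute

Departure in UTC: 09:30 − 8:45 = 00:45 on Nov 24.
Arrival in UTC: 05:46 − 13:00 = 16:46 on Nov 24.
Elapsed = 16:46 − 00:45 = 16 hours 1 minute.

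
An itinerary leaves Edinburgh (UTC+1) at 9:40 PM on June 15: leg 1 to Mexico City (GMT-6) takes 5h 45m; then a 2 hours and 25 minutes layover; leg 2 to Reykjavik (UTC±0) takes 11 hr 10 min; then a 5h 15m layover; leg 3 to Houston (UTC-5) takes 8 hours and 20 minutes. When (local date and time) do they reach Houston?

12:35 AM on Jun 17

Convert departure to UTC: 9:40 PM − 1:00 = 8:40 PM UTC on Jun 15.
Add 5 hours 45 minutes leg 1 → 2:25 AM UTC (Jun 16).
Add 2 hours and 25 minutes layover in Mexico City → 4:50 AM UTC.
Add 11 hours 10 minutes leg 2 → 4:00 PM UTC.
Add 5 hours 15 minutes layover in Reykjavik → 9:15 PM UTC.
Add 8 hours 20 minutes leg 3 → 5:35 AM UTC (Jun 17).
Houston is UTC−5:00, so local arrival = 5:35 AM − 5:00 = 12:35 AM on Jun 17.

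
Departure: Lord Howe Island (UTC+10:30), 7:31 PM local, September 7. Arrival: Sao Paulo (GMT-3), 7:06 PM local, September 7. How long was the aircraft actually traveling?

Departure in UTC: 7:31 PM − 10:30 = 9:01 AM on Sep 7.
Arrival in UTC: 7:06 PM + 3:00 = 10:06 PM on Sep 7.
Elapsed = 10:06 PM − 9:01 AM = 13 hours 5 minutes.

13 hours 5 minutes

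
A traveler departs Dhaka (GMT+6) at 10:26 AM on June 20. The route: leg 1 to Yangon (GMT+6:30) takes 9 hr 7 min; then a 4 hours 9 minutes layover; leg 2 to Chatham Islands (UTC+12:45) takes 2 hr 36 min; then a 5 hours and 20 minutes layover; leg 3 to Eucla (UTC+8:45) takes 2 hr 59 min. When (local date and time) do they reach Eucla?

Convert departure to UTC: 10:26 AM − 6:00 = 4:26 AM UTC on Jun 20.
Add 9 hours and 7 minutes leg 1 → 1:33 PM UTC.
Add 4 hours and 9 minutes layover in Yangon → 5:42 PM UTC.
Add 2 hours 36 minutes leg 2 → 8:18 PM UTC.
Add 5 hours and 20 minutes layover in Chatham Islands → 1:38 AM UTC (Jun 21).
Add 2 hours and 59 minutes leg 3 → 4:37 AM UTC.
Eucla is UTC+8:45, so local arrival = 4:37 AM + 8:45 = 1:22 PM on Jun 21.

1:22 PM on June 21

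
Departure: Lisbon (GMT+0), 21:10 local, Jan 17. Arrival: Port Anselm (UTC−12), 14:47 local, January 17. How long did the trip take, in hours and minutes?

Port Anselm is 12:00 behind Lisbon.
Clock-face elapsed time (ignoring zones) is −6 hours 23 minutes.
Actual elapsed = −6 hours 23 minutes + 12:00 = 5 hours 37 minutes.

5 hours 37 minutes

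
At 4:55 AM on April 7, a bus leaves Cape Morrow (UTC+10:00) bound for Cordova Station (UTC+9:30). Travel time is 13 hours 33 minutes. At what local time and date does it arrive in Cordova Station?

Convert departure to UTC: 4:55 AM − 10:00 = 6:55 PM UTC on Apr 6.
Add 13 hours 33 minutes travel time → 8:28 AM UTC (Apr 7).
Cordova Station is UTC+9:30, so local arrival = 8:28 AM + 9:30 = 5:58 PM on Apr 7.

5:58 PM on Apr 7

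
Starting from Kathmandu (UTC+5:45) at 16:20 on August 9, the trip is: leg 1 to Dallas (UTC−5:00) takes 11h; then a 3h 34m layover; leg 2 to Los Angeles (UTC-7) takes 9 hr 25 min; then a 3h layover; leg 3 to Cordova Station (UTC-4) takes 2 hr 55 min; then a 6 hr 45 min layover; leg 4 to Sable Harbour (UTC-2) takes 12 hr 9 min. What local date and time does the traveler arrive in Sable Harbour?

Convert departure to UTC: 16:20 − 5:45 = 10:35 UTC on Aug 9.
Add 11 hours leg 1 → 21:35 UTC.
Add 3 hours 34 minutes layover in Dallas → 01:09 UTC (Aug 10).
Add 9 hours and 25 minutes leg 2 → 10:34 UTC.
Add 3 hours layover in Los Angeles → 13:34 UTC.
Add 2 hours and 55 minutes leg 3 → 16:29 UTC.
Add 6 hours and 45 minutes layover in Cordova Station → 23:14 UTC.
Add 12 hours and 9 minutes leg 4 → 11:23 UTC (Aug 11).
Sable Harbour is UTC−2:00, so local arrival = 11:23 − 2:00 = 09:23 on Aug 11.

09:23 on August 11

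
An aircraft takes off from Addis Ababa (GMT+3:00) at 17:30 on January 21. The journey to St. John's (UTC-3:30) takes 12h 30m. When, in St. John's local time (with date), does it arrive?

23:30 on Jan 21

Convert departure to UTC: 17:30 − 3:00 = 14:30 UTC on Jan 21.
Add 12 hours 30 minutes travel time → 03:00 UTC (Jan 22).
St. John's is UTC−3:30, so local arrival = 03:00 − 3:30 = 23:30 on Jan 21.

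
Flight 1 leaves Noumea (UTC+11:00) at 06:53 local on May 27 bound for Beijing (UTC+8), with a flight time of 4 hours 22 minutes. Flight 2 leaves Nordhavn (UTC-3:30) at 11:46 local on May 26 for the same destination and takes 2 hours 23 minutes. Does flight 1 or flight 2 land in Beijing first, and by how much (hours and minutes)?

the second, by 6 hours 36 minutes

Flight 1 in UTC: 06:53 − 11:00 = 19:53 on May 26.
+4 hours and 22 minutes → arrive 00:15 UTC on May 27.
Flight 2 in UTC: 11:46 + 3:30 = 15:16 on May 26.
+2 hours and 23 minutes → arrive 17:39 UTC on May 26.
Flight 2 lands earlier by 6 hours 36 minutes.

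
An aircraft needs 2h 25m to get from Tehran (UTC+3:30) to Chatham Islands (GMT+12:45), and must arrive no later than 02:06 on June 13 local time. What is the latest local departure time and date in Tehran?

14:26 on June 12

Target arrival in UTC: 02:06 − 12:45 = 13:21 on Jun 12.
Subtract 2 hours 25 minutes → departure 10:56 UTC on Jun 12.
Tehran is UTC+3:30: 10:56 + 3:30 = 14:26 on Jun 12.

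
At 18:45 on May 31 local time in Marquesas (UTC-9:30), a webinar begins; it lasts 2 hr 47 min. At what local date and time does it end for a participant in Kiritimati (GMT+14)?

Convert start to UTC: 18:45 + 9:30 = 04:15 UTC on Jun 1.
Add 2 hours and 47 minutes duration → 07:02 UTC.
Kiritimati is UTC+14:00, so local end time = 07:02 + 14:00 = 21:02 on Jun 1.

21:02 on Jun 1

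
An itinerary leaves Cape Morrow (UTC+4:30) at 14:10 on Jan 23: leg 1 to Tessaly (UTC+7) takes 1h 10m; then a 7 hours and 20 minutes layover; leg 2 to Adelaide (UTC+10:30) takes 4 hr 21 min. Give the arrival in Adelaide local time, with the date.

Convert departure to UTC: 14:10 − 4:30 = 09:40 UTC on Jan 23.
Add 1 hour 10 minutes leg 1 → 10:50 UTC.
Add 7 hours 20 minutes layover in Tessaly → 18:10 UTC.
Add 4 hours and 21 minutes leg 2 → 22:31 UTC.
Adelaide is UTC+10:30, so local arrival = 22:31 + 10:30 = 09:01 on Jan 24.

09:01 on Jan 24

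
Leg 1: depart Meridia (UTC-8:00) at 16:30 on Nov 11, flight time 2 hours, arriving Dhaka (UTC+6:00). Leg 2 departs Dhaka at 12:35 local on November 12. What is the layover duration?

Convert departure to UTC: 16:30 + 8:00 = 00:30 UTC on Nov 12.
Add 2 hours flight time → 02:30 UTC.
Dhaka is UTC+6:00, so local arrival = 02:30 + 6:00 = 08:30 on Nov 12.
Layover = 12:35 − 08:30 = 4 hours 5 minutes.

4 hours 5 minutes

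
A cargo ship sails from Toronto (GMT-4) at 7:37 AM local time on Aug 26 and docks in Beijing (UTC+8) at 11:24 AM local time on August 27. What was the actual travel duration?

15 hours 47 minutes

Beijing is 12:00 ahead of Toronto.
Clock-face elapsed time (ignoring zones) is 27 hours 47 minutes.
Actual elapsed = 27 hours 47 minutes − 12:00 = 15 hours 47 minutes.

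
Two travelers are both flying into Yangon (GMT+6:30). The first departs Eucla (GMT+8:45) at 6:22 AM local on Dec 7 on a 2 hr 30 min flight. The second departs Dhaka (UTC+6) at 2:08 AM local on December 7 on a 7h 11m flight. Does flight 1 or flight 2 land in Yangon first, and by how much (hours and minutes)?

the first, by 3 hours 12 minutes

Flight 1 in UTC: 6:22 AM − 8:45 = 9:37 PM on Dec 6.
+2 hours 30 minutes → arrive 12:07 AM UTC on Dec 7.
Flight 2 in UTC: 2:08 AM − 6:00 = 8:08 PM on Dec 6.
+7 hours and 11 minutes → arrive 3:19 AM UTC on Dec 7.
Flight 1 lands earlier by 3 hours 12 minutes.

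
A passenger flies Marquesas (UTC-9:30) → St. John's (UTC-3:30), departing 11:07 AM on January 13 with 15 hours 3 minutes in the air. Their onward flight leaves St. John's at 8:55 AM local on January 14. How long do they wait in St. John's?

Convert departure to UTC: 11:07 AM + 9:30 = 8:37 PM UTC on Jan 13.
Add 15 hours and 3 minutes flight time → 11:40 AM UTC (Jan 14).
St. John's is UTC−3:30, so local arrival = 11:40 AM − 3:30 = 8:10 AM on Jan 14.
Layover = 8:55 AM − 8:10 AM = 45 minutes.

45 minutes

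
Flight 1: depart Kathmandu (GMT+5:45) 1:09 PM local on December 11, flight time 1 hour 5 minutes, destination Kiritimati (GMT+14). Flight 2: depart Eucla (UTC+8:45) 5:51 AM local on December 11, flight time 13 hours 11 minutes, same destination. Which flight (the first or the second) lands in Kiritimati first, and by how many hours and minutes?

Flight 1 in UTC: 1:09 PM − 5:45 = 7:24 AM on Dec 11.
+1 hour 5 minutes → arrive 8:29 AM UTC on Dec 11.
Flight 2 in UTC: 5:51 AM − 8:45 = 9:06 PM on Dec 10.
+13 hours 11 minutes → arrive 10:17 AM UTC on Dec 11.
Flight 1 lands earlier by 1 hour 48 minutes.

the first, by 1 hour 48 minutes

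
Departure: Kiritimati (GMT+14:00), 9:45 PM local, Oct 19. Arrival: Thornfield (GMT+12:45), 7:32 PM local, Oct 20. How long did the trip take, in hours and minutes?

23 hours 2 minutes

Departure in UTC: 9:45 PM − 14:00 = 7:45 AM on Oct 19.
Arrival in UTC: 7:32 PM − 12:45 = 6:47 AM on Oct 20.
Elapsed = 6:47 AM − 7:45 AM (+1 day) = 23 hours 2 minutes.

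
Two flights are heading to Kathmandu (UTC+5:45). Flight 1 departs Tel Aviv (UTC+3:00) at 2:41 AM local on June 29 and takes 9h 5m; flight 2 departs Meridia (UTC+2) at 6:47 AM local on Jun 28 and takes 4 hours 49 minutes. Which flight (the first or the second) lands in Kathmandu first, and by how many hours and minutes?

Flight 1 in UTC: 2:41 AM − 3:00 = 11:41 PM on Jun 28.
+9 hours 5 minutes → arrive 8:46 AM UTC on Jun 29.
Flight 2 in UTC: 6:47 AM − 2:00 = 4:47 AM on Jun 28.
+4 hours and 49 minutes → arrive 9:36 AM UTC on Jun 28.
Flight 2 lands earlier by 23 hours 10 minutes.

the second, by 23 hours 10 minutes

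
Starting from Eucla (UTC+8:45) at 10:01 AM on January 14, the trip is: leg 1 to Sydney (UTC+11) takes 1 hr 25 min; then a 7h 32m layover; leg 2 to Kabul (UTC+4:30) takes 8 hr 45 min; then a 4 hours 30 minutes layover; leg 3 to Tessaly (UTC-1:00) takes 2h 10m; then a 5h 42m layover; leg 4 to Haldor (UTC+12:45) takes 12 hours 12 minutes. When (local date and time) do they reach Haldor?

8:17 AM on January 16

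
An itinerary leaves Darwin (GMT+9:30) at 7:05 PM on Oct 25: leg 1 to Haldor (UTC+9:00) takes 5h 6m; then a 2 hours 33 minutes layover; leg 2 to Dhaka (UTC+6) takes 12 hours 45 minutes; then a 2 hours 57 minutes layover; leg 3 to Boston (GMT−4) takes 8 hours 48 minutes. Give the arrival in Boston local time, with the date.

Convert departure to UTC: 7:05 PM − 9:30 = 9:35 AM UTC on Oct 25.
Add 5 hours and 6 minutes leg 1 → 2:41 PM UTC.
Add 2 hours and 33 minutes layover in Haldor → 5:14 PM UTC.
Add 12 hours 45 minutes leg 2 → 5:59 AM UTC (Oct 26).
Add 2 hours 57 minutes layover in Dhaka → 8:56 AM UTC.
Add 8 hours and 48 minutes leg 3 → 5:44 PM UTC.
Boston is UTC−4:00, so local arrival = 5:44 PM − 4:00 = 1:44 PM on Oct 26.

1:44 PM on October 26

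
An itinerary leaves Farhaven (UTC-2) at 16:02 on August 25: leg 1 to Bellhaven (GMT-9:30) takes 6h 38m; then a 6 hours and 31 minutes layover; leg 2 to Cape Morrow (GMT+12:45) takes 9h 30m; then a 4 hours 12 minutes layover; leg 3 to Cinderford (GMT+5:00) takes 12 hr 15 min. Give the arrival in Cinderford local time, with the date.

14:08 on August 27

Convert departure to UTC: 16:02 + 2:00 = 18:02 UTC on Aug 25.
Add 6 hours 38 minutes leg 1 → 00:40 UTC (Aug 26).
Add 6 hours 31 minutes layover in Bellhaven → 07:11 UTC.
Add 9 hours 30 minutes leg 2 → 16:41 UTC.
Add 4 hours 12 minutes layover in Cape Morrow → 20:53 UTC.
Add 12 hours and 15 minutes leg 3 → 09:08 UTC (Aug 27).
Cinderford is UTC+5:00, so local arrival = 09:08 + 5:00 = 14:08 on Aug 27.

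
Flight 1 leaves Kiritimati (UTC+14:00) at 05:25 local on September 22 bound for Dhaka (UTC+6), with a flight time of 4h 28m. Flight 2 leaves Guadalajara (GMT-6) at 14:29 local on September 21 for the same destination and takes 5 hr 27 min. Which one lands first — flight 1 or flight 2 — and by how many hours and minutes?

Flight 1 in UTC: 05:25 − 14:00 = 15:25 on Sep 21.
+4 hours and 28 minutes → arrive 19:53 UTC on Sep 21.
Flight 2 in UTC: 14:29 + 6:00 = 20:29 on Sep 21.
+5 hours 27 minutes → arrive 01:56 UTC on Sep 22.
Flight 1 lands earlier by 6 hours 3 minutes.

the first, by 6 hours 3 minutes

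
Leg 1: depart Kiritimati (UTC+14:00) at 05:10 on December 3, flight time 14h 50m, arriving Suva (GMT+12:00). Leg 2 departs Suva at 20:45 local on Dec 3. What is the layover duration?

2 hours 45 minutes

Convert departure to UTC: 05:10 − 14:00 = 15:10 UTC on Dec 2.
Add 14 hours and 50 minutes flight time → 06:00 UTC (Dec 3).
Suva is UTC+12:00, so local arrival = 06:00 + 12:00 = 18:00 on Dec 3.
Layover = 20:45 − 18:00 = 2 hours 45 minutes.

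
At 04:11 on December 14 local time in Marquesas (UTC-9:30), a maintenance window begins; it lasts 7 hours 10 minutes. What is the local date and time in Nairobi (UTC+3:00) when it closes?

23:51 on December 14

Nairobi is 12:30 ahead of Marquesas.
After 7 hours and 10 minutes it is 11:21 in Marquesas.
Shift by the zone difference: 11:21 + 12:30 = 23:51 on Dec 14 in Nairobi.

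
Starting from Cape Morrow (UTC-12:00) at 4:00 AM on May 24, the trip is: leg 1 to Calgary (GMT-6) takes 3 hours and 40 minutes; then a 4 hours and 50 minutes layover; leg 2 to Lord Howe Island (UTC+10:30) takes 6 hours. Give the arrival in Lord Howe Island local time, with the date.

5:00 PM on May 25

Convert departure to UTC: 4:00 AM + 12:00 = 4:00 PM UTC on May 24.
Add 3 hours 40 minutes leg 1 → 7:40 PM UTC.
Add 4 hours and 50 minutes layover in Calgary → 12:30 AM UTC (May 25).
Add 6 hours leg 2 → 6:30 AM UTC.
Lord Howe Island is UTC+10:30, so local arrival = 6:30 AM + 10:30 = 5:00 PM on May 25.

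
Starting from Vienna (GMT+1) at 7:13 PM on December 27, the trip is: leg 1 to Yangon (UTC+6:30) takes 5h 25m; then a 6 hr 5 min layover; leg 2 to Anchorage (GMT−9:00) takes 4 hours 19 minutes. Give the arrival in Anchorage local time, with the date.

1:02 AM on December 28

Convert departure to UTC: 7:13 PM − 1:00 = 6:13 PM UTC on Dec 27.
Add 5 hours 25 minutes leg 1 → 11:38 PM UTC.
Add 6 hours 5 minutes layover in Yangon → 5:43 AM UTC (Dec 28).
Add 4 hours and 19 minutes leg 2 → 10:02 AM UTC.
Anchorage is UTC−9:00, so local arrival = 10:02 AM − 9:00 = 1:02 AM on Dec 28.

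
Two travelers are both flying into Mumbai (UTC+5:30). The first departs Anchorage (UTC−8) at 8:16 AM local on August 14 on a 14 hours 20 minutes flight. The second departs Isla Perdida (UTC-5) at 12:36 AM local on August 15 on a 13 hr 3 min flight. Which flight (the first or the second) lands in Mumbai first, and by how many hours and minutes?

Flight 1 in UTC: 8:16 AM + 8:00 = 4:16 PM on Aug 14.
+14 hours 20 minutes → arrive 6:36 AM UTC on Aug 15.
Flight 2 in UTC: 12:36 AM + 5:00 = 5:36 AM on Aug 15.
+13 hours and 3 minutes → arrive 6:39 PM UTC on Aug 15.
Flight 1 lands earlier by 12 hours 3 minutes.

the first, by 12 hours 3 minutes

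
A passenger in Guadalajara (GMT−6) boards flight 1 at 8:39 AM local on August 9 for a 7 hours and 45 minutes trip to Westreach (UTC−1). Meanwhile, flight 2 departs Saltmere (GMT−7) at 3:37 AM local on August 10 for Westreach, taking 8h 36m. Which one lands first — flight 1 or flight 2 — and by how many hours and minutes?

Flight 1 in UTC: 8:39 AM + 6:00 = 2:39 PM on Aug 9.
+7 hours 45 minutes → arrive 10:24 PM UTC on Aug 9.
Flight 2 in UTC: 3:37 AM + 7:00 = 10:37 AM on Aug 10.
+8 hours and 36 minutes → arrive 7:13 PM UTC on Aug 10.
Flight 1 lands earlier by 20 hours 49 minutes.

the first, by 20 hours 49 minutes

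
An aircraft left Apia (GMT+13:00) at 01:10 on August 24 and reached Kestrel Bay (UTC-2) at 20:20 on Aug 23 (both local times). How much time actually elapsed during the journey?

10 hours 10 minutes

Departure in UTC: 01:10 − 13:00 = 12:10 on Aug 23.
Arrival in UTC: 20:20 + 2:00 = 22:20 on Aug 23.
Elapsed = 22:20 − 12:10 = 10 hours 10 minutes.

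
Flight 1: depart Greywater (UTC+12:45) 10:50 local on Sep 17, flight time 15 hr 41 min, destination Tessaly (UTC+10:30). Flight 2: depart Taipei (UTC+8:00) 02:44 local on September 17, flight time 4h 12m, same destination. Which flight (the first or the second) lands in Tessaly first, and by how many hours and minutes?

Flight 1 in UTC: 10:50 − 12:45 = 22:05 on Sep 16.
+15 hours and 41 minutes → arrive 13:46 UTC on Sep 17.
Flight 2 in UTC: 02:44 − 8:00 = 18:44 on Sep 16.
+4 hours 12 minutes → arrive 22:56 UTC on Sep 16.
Flight 2 lands earlier by 14 hours 50 minutes.

the second, by 14 hours 50 minutes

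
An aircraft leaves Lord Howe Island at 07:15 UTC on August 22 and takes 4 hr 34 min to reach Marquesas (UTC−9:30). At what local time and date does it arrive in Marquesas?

Departure is given in UTC: 07:15 on Aug 22.
Add 4 hours 34 minutes → 11:49 UTC.
Marquesas is UTC−9:30: 11:49 − 9:30 = 02:19 on Aug 22.

02:19 on August 22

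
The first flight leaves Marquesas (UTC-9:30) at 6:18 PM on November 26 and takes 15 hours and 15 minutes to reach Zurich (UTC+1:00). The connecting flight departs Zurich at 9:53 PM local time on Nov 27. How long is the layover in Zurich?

Convert departure to UTC: 6:18 PM + 9:30 = 3:48 AM UTC on Nov 27.
Add 15 hours 15 minutes flight time → 7:03 PM UTC.
Zurich is UTC+1:00, so local arrival = 7:03 PM + 1:00 = 8:03 PM on Nov 27.
Layover = 9:53 PM − 8:03 PM = 1 hour 50 minutes.

1 hour 50 minutes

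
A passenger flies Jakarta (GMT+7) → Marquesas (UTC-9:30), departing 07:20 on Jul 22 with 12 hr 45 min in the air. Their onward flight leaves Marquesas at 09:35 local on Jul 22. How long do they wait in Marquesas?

Convert departure to UTC: 07:20 − 7:00 = 00:20 UTC on Jul 22.
Add 12 hours 45 minutes flight time → 13:05 UTC.
Marquesas is UTC−9:30, so local arrival = 13:05 − 9:30 = 03:35 on Jul 22.
Layover = 09:35 − 03:35 = 6 hours.

6 hours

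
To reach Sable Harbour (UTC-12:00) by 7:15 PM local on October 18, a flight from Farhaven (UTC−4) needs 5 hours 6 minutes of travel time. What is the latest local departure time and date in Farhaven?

10:09 PM on Oct 18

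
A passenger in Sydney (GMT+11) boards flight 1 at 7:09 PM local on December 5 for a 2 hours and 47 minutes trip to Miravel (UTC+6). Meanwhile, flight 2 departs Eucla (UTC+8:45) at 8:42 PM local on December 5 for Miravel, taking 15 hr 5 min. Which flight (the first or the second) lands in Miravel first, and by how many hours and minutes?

the first, by 16 hours 6 minutes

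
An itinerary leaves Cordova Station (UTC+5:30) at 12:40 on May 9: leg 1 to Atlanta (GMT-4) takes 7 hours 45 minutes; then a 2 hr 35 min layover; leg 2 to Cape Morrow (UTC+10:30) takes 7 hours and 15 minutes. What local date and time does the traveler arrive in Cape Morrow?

11:15 on May 10

Convert departure to UTC: 12:40 − 5:30 = 07:10 UTC on May 9.
Add 7 hours and 45 minutes leg 1 → 14:55 UTC.
Add 2 hours 35 minutes layover in Atlanta → 17:30 UTC.
Add 7 hours 15 minutes leg 2 → 00:45 UTC (May 10).
Cape Morrow is UTC+10:30, so local arrival = 00:45 + 10:30 = 11:15 on May 10.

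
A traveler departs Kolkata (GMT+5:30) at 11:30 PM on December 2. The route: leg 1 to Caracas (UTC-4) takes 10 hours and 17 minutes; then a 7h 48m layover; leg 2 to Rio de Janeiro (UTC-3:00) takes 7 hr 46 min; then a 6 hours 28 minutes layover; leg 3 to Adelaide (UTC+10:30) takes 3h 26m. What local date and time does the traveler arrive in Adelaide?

Convert departure to UTC: 11:30 PM − 5:30 = 6:00 PM UTC on Dec 2.
Add 10 hours 17 minutes leg 1 → 4:17 AM UTC (Dec 3).
Add 7 hours and 48 minutes layover in Caracas → 12:05 PM UTC.
Add 7 hours and 46 minutes leg 2 → 7:51 PM UTC.
Add 6 hours and 28 minutes layover in Rio de Janeiro → 2:19 AM UTC (Dec 4).
Add 3 hours 26 minutes leg 3 → 5:45 AM UTC.
Adelaide is UTC+10:30, so local arrival = 5:45 AM + 10:30 = 4:15 PM on Dec 4.

4:15 PM on Dec 4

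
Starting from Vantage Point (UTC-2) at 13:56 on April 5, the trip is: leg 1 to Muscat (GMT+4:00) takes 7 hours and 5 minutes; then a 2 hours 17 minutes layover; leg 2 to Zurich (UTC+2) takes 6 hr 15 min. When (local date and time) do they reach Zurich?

09:33 on April 6

Convert departure to UTC: 13:56 + 2:00 = 15:56 UTC on Apr 5.
Add 7 hours 5 minutes leg 1 → 23:01 UTC.
Add 2 hours and 17 minutes layover in Muscat → 01:18 UTC (Apr 6).
Add 6 hours 15 minutes leg 2 → 07:33 UTC.
Zurich is UTC+2:00, so local arrival = 07:33 + 2:00 = 09:33 on Apr 6.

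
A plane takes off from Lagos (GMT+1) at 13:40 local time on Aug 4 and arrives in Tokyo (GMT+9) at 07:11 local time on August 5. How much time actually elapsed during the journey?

9 hours 31 minutes

Tokyo is 8:00 ahead of Lagos.
Clock-face elapsed time (ignoring zones) is 17 hours 31 minutes.
Actual elapsed = 17 hours 31 minutes − 8:00 = 9 hours 31 minutes.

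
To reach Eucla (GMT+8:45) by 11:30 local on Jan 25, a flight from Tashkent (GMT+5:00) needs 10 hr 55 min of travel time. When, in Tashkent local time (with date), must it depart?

Target arrival in UTC: 11:30 − 8:45 = 02:45 on Jan 25.
Subtract 10 hours and 55 minutes → departure 15:50 UTC on Jan 24.
Tashkent is UTC+5:00: 15:50 + 5:00 = 20:50 on Jan 24.

20:50 on Jan 24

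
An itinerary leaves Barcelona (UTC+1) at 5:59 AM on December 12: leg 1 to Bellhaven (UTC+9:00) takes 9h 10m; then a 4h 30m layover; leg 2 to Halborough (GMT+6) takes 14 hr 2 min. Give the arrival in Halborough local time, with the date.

Convert departure to UTC: 5:59 AM − 1:00 = 4:59 AM UTC on Dec 12.
Add 9 hours 10 minutes leg 1 → 2:09 PM UTC.
Add 4 hours 30 minutes layover in Bellhaven → 6:39 PM UTC.
Add 14 hours and 2 minutes leg 2 → 8:41 AM UTC (Dec 13).
Halborough is UTC+6:00, so local arrival = 8:41 AM + 6:00 = 2:41 PM on Dec 13.

2:41 PM on Dec 13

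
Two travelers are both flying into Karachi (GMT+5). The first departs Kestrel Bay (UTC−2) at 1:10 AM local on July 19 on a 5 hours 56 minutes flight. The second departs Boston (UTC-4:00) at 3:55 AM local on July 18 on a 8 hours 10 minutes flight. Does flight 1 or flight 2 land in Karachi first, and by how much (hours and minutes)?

Flight 1 in UTC: 1:10 AM + 2:00 = 3:10 AM on Jul 19.
+5 hours 56 minutes → arrive 9:06 AM UTC on Jul 19.
Flight 2 in UTC: 3:55 AM + 4:00 = 7:55 AM on Jul 18.
+8 hours and 10 minutes → arrive 4:05 PM UTC on Jul 18.
Flight 2 lands earlier by 17 hours 1 minute.

the second, by 17 hours 1 minute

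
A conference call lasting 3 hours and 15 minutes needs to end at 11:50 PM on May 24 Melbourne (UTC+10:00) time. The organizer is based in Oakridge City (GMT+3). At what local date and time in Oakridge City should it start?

1:35 PM on May 24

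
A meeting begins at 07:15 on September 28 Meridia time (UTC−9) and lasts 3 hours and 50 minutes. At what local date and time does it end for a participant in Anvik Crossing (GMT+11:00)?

07:05 on Sep 29

Convert start to UTC: 07:15 + 9:00 = 16:15 UTC on Sep 28.
Add 3 hours and 50 minutes duration → 20:05 UTC.
Anvik Crossing is UTC+11:00, so local end time = 20:05 + 11:00 = 07:05 on Sep 29.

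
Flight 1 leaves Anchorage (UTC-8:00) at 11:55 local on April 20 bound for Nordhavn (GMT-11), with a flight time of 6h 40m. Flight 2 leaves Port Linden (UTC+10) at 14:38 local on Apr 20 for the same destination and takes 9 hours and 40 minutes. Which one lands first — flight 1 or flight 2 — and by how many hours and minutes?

the second, by 12 hours 17 minutes

Flight 1 in UTC: 11:55 + 8:00 = 19:55 on Apr 20.
+6 hours and 40 minutes → arrive 02:35 UTC on Apr 21.
Flight 2 in UTC: 14:38 − 10:00 = 04:38 on Apr 20.
+9 hours and 40 minutes → arrive 14:18 UTC on Apr 20.
Flight 2 lands earlier by 12 hours 17 minutes.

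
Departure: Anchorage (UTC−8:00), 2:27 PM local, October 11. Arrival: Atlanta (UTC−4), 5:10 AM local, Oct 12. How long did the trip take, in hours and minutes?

10 hours 43 minutes

Atlanta is 4:00 ahead of Anchorage.
Clock-face elapsed time (ignoring zones) is 14 hours 43 minutes.
Actual elapsed = 14 hours 43 minutes − 4:00 = 10 hours 43 minutes.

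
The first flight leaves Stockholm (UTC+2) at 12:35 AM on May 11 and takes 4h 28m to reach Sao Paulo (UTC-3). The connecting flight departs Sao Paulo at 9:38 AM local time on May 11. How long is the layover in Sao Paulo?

Convert departure to UTC: 12:35 AM − 2:00 = 10:35 PM UTC on May 10.
Add 4 hours and 28 minutes flight time → 3:03 AM UTC (May 11).
Sao Paulo is UTC−3:00, so local arrival = 3:03 AM − 3:00 = 12:03 AM on May 11.
Layover = 9:38 AM − 12:03 AM = 9 hours 35 minutes.

9 hours 35 minutes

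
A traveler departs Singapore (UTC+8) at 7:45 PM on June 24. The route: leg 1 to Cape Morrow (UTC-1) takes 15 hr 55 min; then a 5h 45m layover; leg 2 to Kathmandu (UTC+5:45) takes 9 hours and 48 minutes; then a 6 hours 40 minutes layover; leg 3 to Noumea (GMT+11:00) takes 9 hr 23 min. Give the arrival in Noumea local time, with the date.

Convert departure to UTC: 7:45 PM − 8:00 = 11:45 AM UTC on Jun 24.
Add 15 hours and 55 minutes leg 1 → 3:40 AM UTC (Jun 25).
Add 5 hours 45 minutes layover in Cape Morrow → 9:25 AM UTC.
Add 9 hours 48 minutes leg 2 → 7:13 PM UTC.
Add 6 hours 40 minutes layover in Kathmandu → 1:53 AM UTC (Jun 26).
Add 9 hours and 23 minutes leg 3 → 11:16 AM UTC.
Noumea is UTC+11:00, so local arrival = 11:16 AM + 11:00 = 10:16 PM on Jun 26.

10:16 PM on Jun 26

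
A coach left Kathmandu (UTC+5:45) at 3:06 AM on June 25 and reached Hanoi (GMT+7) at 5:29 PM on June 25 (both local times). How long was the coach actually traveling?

13 hours 8 minutes

Departure in UTC: 3:06 AM − 5:45 = 9:21 PM on Jun 24.
Arrival in UTC: 5:29 PM − 7:00 = 10:29 AM on Jun 25.
Elapsed = 10:29 AM − 9:21 PM (+1 day) = 13 hours 8 minutes.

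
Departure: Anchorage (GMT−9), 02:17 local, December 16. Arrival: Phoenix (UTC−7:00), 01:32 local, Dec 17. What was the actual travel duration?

21 hours 15 minutes

Phoenix is 2:00 ahead of Anchorage.
Clock-face elapsed time (ignoring zones) is 23 hours 15 minutes.
Actual elapsed = 23 hours 15 minutes − 2:00 = 21 hours 15 minutes.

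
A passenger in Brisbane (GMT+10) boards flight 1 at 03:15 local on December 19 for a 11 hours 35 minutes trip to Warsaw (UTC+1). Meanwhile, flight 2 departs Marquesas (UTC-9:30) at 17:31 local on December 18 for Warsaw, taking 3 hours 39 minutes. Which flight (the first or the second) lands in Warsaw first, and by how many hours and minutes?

the first, by 1 hour 50 minutes

Flight 1 in UTC: 03:15 − 10:00 = 17:15 on Dec 18.
+11 hours and 35 minutes → arrive 04:50 UTC on Dec 19.
Flight 2 in UTC: 17:31 + 9:30 = 03:01 on Dec 19.
+3 hours 39 minutes → arrive 06:40 UTC on Dec 19.
Flight 1 lands earlier by 1 hour 50 minutes.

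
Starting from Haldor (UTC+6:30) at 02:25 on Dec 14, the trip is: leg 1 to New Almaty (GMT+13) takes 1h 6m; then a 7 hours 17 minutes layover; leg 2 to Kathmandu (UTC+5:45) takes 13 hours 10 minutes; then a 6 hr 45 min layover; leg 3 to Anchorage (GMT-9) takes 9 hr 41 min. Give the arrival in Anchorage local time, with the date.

00:54 on Dec 15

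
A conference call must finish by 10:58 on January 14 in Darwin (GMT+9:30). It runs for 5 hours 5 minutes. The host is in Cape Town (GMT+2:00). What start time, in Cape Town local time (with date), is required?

Target end time in UTC: 10:58 − 9:30 = 01:28 on Jan 14.
Subtract 5 hours and 5 minutes → start 20:23 UTC on Jan 13.
Cape Town is UTC+2:00: 20:23 + 2:00 = 22:23 on Jan 13.

22:23 on Jan 13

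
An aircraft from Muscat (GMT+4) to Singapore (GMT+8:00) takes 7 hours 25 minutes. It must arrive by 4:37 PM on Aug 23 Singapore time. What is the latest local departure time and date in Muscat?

5:12 AM on August 23

Target arrival in UTC: 4:37 PM − 8:00 = 8:37 AM on Aug 23.
Subtract 7 hours 25 minutes → departure 1:12 AM UTC on Aug 23.
Muscat is UTC+4:00: 1:12 AM + 4:00 = 5:12 AM on Aug 23.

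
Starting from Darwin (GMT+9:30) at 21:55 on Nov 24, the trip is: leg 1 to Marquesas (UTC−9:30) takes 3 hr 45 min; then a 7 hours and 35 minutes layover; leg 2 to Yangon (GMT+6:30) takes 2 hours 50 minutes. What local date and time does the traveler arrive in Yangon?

Convert departure to UTC: 21:55 − 9:30 = 12:25 UTC on Nov 24.
Add 3 hours and 45 minutes leg 1 → 16:10 UTC.
Add 7 hours and 35 minutes layover in Marquesas → 23:45 UTC.
Add 2 hours and 50 minutes leg 2 → 02:35 UTC (Nov 25).
Yangon is UTC+6:30, so local arrival = 02:35 + 6:30 = 09:05 on Nov 25.

09:05 on November 25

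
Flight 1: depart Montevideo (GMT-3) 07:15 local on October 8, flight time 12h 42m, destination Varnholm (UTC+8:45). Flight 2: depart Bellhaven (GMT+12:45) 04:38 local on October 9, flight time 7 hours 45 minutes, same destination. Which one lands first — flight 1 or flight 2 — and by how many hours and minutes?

Flight 1 in UTC: 07:15 + 3:00 = 10:15 on Oct 8.
+12 hours 42 minutes → arrive 22:57 UTC on Oct 8.
Flight 2 in UTC: 04:38 − 12:45 = 15:53 on Oct 8.
+7 hours and 45 minutes → arrive 23:38 UTC on Oct 8.
Flight 1 lands earlier by 41 minutes.

the first, by 41 minutes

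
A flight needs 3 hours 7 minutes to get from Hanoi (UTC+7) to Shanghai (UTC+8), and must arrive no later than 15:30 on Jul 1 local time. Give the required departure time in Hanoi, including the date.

11:23 on July 1

Target arrival in UTC: 15:30 − 8:00 = 07:30 on Jul 1.
Subtract 3 hours 7 minutes → departure 04:23 UTC on Jul 1.
Hanoi is UTC+7:00: 04:23 + 7:00 = 11:23 on Jul 1.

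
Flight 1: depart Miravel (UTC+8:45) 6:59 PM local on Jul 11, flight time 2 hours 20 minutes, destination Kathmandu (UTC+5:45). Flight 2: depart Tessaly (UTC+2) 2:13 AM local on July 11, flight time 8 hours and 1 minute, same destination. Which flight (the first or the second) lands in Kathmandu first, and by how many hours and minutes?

Flight 1 in UTC: 6:59 PM − 8:45 = 10:14 AM on Jul 11.
+2 hours 20 minutes → arrive 12:34 PM UTC on Jul 11.
Flight 2 in UTC: 2:13 AM − 2:00 = 12:13 AM on Jul 11.
+8 hours 1 minute → arrive 8:14 AM UTC on Jul 11.
Flight 2 lands earlier by 4 hours 20 minutes.

the second, by 4 hours 20 minutes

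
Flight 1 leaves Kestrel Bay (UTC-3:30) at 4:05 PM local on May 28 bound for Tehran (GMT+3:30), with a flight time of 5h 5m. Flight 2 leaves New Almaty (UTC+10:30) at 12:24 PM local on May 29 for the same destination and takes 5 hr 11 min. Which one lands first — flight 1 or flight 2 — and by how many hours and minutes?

the first, by 6 hours 25 minutes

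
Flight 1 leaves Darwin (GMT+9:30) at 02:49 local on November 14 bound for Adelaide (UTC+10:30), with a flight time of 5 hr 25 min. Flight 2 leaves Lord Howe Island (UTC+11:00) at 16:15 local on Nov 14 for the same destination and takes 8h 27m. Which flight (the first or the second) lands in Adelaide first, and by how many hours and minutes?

the first, by 14 hours 58 minutes

Flight 1 in UTC: 02:49 − 9:30 = 17:19 on Nov 13.
+5 hours and 25 minutes → arrive 22:44 UTC on Nov 13.
Flight 2 in UTC: 16:15 − 11:00 = 05:15 on Nov 14.
+8 hours and 27 minutes → arrive 13:42 UTC on Nov 14.
Flight 1 lands earlier by 14 hours 58 minutes.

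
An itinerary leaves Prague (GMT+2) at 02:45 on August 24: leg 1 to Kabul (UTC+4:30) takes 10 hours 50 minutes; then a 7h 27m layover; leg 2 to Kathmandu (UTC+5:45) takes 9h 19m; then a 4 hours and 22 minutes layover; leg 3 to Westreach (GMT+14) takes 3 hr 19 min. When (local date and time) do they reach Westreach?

Convert departure to UTC: 02:45 − 2:00 = 00:45 UTC on Aug 24.
Add 10 hours 50 minutes leg 1 → 11:35 UTC.
Add 7 hours and 27 minutes layover in Kabul → 19:02 UTC.
Add 9 hours and 19 minutes leg 2 → 04:21 UTC (Aug 25).
Add 4 hours 22 minutes layover in Kathmandu → 08:43 UTC.
Add 3 hours and 19 minutes leg 3 → 12:02 UTC.
Westreach is UTC+14:00, so local arrival = 12:02 + 14:00 = 02:02 on Aug 26.

02:02 on Aug 26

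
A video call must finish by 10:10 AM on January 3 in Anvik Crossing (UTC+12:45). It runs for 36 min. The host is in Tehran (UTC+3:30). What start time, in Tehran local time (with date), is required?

Target end time in UTC: 10:10 AM − 12:45 = 9:25 PM on Jan 2.
Subtract 36 minutes → start 8:49 PM UTC on Jan 2.
Tehran is UTC+3:30: 8:49 PM + 3:30 = 12:19 AM on Jan 3.

12:19 AM on January 3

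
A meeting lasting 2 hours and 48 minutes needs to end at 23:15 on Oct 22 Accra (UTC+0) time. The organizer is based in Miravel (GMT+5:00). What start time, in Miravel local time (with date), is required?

01:27 on Oct 23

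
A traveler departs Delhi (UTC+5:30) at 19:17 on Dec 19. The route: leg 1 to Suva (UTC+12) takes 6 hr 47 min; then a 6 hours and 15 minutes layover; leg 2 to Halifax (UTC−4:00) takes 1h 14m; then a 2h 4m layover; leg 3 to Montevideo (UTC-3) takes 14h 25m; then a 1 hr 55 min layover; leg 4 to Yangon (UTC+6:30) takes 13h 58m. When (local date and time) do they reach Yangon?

Convert departure to UTC: 19:17 − 5:30 = 13:47 UTC on Dec 19.
Add 6 hours 47 minutes leg 1 → 20:34 UTC.
Add 6 hours and 15 minutes layover in Suva → 02:49 UTC (Dec 20).
Add 1 hour and 14 minutes leg 2 → 04:03 UTC.
Add 2 hours and 4 minutes layover in Halifax → 06:07 UTC.
Add 14 hours 25 minutes leg 3 → 20:32 UTC.
Add 1 hour 55 minutes layover in Montevideo → 22:27 UTC.
Add 13 hours and 58 minutes leg 4 → 12:25 UTC (Dec 21).
Yangon is UTC+6:30, so local arrival = 12:25 + 6:30 = 18:55 on Dec 21.

18:55 on December 21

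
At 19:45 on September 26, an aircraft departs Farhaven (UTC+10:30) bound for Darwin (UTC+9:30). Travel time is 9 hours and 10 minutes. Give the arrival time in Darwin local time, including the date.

Convert departure to UTC: 19:45 − 10:30 = 09:15 UTC on Sep 26.
Add 9 hours 10 minutes travel time → 18:25 UTC.
Darwin is UTC+9:30, so local arrival = 18:25 + 9:30 = 03:55 on Sep 27.

03:55 on Sep 27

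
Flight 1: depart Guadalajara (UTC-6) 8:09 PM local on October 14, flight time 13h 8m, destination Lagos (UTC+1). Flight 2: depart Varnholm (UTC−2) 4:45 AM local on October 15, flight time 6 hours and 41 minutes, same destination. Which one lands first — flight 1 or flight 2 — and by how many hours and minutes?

Flight 1 in UTC: 8:09 PM + 6:00 = 2:09 AM on Oct 15.
+13 hours and 8 minutes → arrive 3:17 PM UTC on Oct 15.
Flight 2 in UTC: 4:45 AM + 2:00 = 6:45 AM on Oct 15.
+6 hours 41 minutes → arrive 1:26 PM UTC on Oct 15.
Flight 2 lands earlier by 1 hour 51 minutes.

the second, by 1 hour 51 minutes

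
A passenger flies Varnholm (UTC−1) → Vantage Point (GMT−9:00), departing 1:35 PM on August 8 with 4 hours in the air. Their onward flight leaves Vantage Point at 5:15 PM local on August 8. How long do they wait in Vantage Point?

Convert departure to UTC: 1:35 PM + 1:00 = 2:35 PM UTC on Aug 8.
Add 4 hours flight time → 6:35 PM UTC.
Vantage Point is UTC−9:00, so local arrival = 6:35 PM − 9:00 = 9:35 AM on Aug 8.
Layover = 5:15 PM − 9:35 AM = 7 hours 40 minutes.

7 hours 40 minutes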